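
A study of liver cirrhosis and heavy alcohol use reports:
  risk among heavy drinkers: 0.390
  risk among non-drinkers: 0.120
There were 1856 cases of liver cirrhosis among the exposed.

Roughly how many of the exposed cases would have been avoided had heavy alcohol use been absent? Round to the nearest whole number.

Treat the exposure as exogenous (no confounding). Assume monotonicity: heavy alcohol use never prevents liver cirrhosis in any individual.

about 1285 cases

Let p₁ = 0.39, p₀ = 0.12.
PN = (p₁ − p₀)/p₁ = (0.39 − 0.12) / 0.39 ≈ 0.69231.
Attributable cases ≈ PN × (exposed cases) = 0.69231 × 1856 ≈ 1284.92.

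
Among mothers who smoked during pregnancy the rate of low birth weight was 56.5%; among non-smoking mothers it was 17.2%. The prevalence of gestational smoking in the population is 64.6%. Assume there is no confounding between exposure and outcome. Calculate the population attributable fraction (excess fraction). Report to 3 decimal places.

PAF ≈ 0.596

p₁ = 0.565, p₀ = 0.172.
Overall risk P(Y=1) = π·p₁ + (1−π)·p₀ = 0.646×0.565 + 0.354×0.172 = 0.42588.
Under exogeneity, PAF = [P(Y=1) − p₀] / P(Y=1).
PAF = (0.42588 − 0.172) / 0.42588 ≈ 0.5961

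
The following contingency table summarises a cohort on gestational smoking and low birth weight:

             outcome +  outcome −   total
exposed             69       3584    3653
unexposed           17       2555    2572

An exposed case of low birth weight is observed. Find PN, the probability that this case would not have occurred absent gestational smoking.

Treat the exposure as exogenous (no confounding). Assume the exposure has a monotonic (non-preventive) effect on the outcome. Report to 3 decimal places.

p₁ = P(outcome | exposed) = 69/3653 = 0.018889
p₀ = P(outcome | unexposed) = 17/2572 = 0.0066096
Under exogeneity and monotonicity, PN = (p₁ − p₀)/p₁.
PN = (0.018889 − 0.0066096) / 0.018889 ≈ 0.6501

PN ≈ 0.650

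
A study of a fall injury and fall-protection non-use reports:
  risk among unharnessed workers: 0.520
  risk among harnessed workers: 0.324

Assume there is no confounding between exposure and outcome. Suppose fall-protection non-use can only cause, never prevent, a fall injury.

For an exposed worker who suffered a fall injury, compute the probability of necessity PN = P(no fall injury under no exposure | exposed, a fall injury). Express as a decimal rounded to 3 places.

Let p₁ = 0.52, p₀ = 0.324.
Under exogeneity and monotonicity, PN = (p₁ − p₀) / p₁.
PN = (0.52 − 0.324) / 0.52 = 0.196 / 0.52 ≈ 0.3769

PN ≈ 0.377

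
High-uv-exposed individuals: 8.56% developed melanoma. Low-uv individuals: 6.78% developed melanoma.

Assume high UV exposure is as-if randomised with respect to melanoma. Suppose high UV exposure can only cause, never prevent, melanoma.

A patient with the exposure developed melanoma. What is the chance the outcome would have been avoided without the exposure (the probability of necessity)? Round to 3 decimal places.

p₁ = 0.0856, p₀ = 0.0678.
Under exogeneity and monotonicity, PN = (p₁ − p₀) / p₁.
PN = (0.0856 − 0.0678) / 0.0856 = 0.0178 / 0.0856 ≈ 0.2079

PN ≈ 0.208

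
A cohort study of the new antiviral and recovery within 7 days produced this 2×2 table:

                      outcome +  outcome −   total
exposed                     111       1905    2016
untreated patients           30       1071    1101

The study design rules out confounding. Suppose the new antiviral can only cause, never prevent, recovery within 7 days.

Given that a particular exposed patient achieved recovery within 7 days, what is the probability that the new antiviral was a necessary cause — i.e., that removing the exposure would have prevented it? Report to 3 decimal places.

PN ≈ 0.505

p₁ = P(outcome | exposed) = 111/2016 = 0.05506
p₀ = P(outcome | unexposed) = 30/1101 = 0.027248
Under exogeneity and monotonicity, PN = (p₁ − p₀) / p₁.
PN = (0.05506 − 0.027248) / 0.05506 = 0.027812 / 0.05506 ≈ 0.5051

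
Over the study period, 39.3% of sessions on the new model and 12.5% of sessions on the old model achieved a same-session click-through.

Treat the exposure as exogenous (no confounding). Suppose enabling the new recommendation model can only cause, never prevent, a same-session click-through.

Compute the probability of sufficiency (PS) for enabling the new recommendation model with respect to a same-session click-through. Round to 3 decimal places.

PS ≈ 0.306

p₁ = 0.393, p₀ = 0.125.
Under exogeneity and monotonicity, PS = (p₁ − p₀) / (1 − p₀).
PS = (0.393 − 0.125) / (1 − 0.125) = 0.268 / 0.875 ≈ 0.3063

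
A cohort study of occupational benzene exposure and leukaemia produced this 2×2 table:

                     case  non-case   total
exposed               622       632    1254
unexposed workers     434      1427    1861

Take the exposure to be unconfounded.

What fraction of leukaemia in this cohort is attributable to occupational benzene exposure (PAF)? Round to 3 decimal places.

PAF ≈ 0.312

p₁ = P(outcome | exposed) = 622/1254 = 0.49601
p₀ = P(outcome | unexposed) = 434/1861 = 0.23321
Exposure prevalence π = 1254/3115 = 0.40257; overall risk P(Y=1) = 0.339.
Under exogeneity, PAF = [P(Y=1) − p₀]/P(Y=1).
PAF = (0.339 − 0.23321) / 0.339 ≈ 0.3121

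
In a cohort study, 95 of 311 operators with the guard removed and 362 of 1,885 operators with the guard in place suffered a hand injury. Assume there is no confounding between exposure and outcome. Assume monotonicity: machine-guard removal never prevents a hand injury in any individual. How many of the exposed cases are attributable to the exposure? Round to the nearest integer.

p₁ = P(outcome | exposed) = 95/311 = 0.30547
p₀ = P(outcome | unexposed) = 362/1885 = 0.19204
PN = (p₁ − p₀)/p₁ = (0.30547 − 0.19204) / 0.30547 ≈ 0.37131.
Attributable cases ≈ PN × (exposed cases) = 0.37131 × 95 ≈ 35.27.

about 35 cases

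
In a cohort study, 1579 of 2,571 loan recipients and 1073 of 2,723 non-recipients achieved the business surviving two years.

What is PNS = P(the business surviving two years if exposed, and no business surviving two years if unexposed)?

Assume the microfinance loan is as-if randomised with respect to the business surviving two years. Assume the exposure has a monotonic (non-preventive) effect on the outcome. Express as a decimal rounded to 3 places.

p₁ = P(outcome | exposed) = 1579/2571 = 0.61416
p₀ = P(outcome | unexposed) = 1073/2723 = 0.39405
Under exogeneity and monotonicity, PNS = p₁ − p₀.
PNS = 0.61416 − 0.39405 = 0.22011

PNS ≈ 0.220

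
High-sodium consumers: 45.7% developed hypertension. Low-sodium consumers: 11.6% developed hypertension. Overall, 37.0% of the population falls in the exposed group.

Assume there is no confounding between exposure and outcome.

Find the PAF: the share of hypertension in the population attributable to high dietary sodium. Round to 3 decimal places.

PAF ≈ 0.521

p₁ = 0.457, p₀ = 0.116.
Overall risk P(Y=1) = π·p₁ + (1−π)·p₀ = 0.37×0.457 + 0.63×0.116 = 0.24217.
Under exogeneity, PAF = [P(Y=1) − p₀] / P(Y=1).
PAF = (0.24217 − 0.116) / 0.24217 ≈ 0.5210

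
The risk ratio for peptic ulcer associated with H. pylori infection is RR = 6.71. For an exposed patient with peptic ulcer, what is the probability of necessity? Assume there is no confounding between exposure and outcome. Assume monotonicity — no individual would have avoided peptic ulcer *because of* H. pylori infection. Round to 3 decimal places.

PN ≈ 0.851

Under exogeneity and monotonicity, PN = (RR − 1) / RR = 1 − 1/RR.
PN = (6.71 − 1) / 6.71 = 5.71 / 6.71 ≈ 0.8510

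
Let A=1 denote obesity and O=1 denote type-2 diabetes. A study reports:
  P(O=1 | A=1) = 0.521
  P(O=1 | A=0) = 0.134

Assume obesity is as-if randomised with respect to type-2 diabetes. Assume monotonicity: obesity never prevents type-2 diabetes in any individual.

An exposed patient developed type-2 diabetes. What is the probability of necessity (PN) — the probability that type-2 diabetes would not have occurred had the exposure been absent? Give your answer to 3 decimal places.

PN ≈ 0.743

Let p₁ = 0.521, p₀ = 0.134.
Under exogeneity and monotonicity, PN = (p₁ − p₀) / p₁.
PN = (0.521 − 0.134) / 0.521 = 0.387 / 0.521 ≈ 0.7428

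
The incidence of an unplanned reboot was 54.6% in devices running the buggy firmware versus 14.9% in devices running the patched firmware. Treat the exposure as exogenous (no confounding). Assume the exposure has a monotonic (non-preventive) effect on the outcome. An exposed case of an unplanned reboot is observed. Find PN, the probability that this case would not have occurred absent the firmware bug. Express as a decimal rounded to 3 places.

PN ≈ 0.727

p₁ = 0.546, p₀ = 0.149.
Under exogeneity and monotonicity, PN = (p₁ − p₀) / p₁.
PN = (0.546 − 0.149) / 0.546 = 0.397 / 0.546 ≈ 0.7271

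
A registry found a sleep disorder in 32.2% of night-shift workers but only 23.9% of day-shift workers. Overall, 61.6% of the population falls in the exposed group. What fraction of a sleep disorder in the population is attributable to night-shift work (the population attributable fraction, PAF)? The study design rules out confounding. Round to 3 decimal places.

p₁ = 0.322, p₀ = 0.239.
Overall risk P(Y=1) = π·p₁ + (1−π)·p₀ = 0.616×0.322 + 0.384×0.239 = 0.29013.
Under exogeneity, PAF = [P(Y=1) − p₀] / P(Y=1).
PAF = (0.29013 − 0.239) / 0.29013 ≈ 0.1762

PAF ≈ 0.176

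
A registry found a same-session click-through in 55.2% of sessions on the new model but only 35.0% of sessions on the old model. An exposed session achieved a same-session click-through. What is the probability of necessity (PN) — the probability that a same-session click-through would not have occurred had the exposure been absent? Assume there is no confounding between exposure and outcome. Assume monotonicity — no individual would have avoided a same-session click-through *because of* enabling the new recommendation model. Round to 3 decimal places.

p₁ = 0.552, p₀ = 0.35.
Under exogeneity and monotonicity, PN = (p₁ − p₀) / p₁.
PN = (0.552 − 0.35) / 0.552 = 0.202 / 0.552 ≈ 0.3659

PN ≈ 0.366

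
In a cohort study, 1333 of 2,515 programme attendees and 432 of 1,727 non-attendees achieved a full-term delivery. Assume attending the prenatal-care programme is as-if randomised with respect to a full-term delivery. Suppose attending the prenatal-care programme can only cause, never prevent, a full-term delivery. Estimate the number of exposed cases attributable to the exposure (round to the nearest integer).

p₁ = P(outcome | exposed) = 1333/2515 = 0.53002
p₀ = P(outcome | unexposed) = 432/1727 = 0.25014
PN = (p₁ − p₀)/p₁ = (0.53002 − 0.25014) / 0.53002 ≈ 0.52805.
Attributable cases ≈ PN × (exposed cases) = 0.52805 × 1333 ≈ 703.89.

about 704 cases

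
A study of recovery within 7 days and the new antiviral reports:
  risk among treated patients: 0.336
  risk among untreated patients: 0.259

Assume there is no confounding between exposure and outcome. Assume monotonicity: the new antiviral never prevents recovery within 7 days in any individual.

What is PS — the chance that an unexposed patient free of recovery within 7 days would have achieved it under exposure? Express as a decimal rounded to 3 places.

PS ≈ 0.104

Let p₁ = 0.336, p₀ = 0.259.
Under exogeneity and monotonicity, PS = (p₁ − p₀) / (1 − p₀).
PS = (0.336 − 0.259) / (1 − 0.259) = 0.077 / 0.741 ≈ 0.1039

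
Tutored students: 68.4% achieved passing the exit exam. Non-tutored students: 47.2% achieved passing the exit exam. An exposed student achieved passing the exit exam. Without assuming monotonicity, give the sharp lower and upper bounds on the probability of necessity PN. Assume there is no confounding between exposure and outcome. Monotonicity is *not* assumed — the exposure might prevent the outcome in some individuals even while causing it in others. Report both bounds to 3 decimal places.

p₁ = 0.684, p₀ = 0.472.
Under exogeneity alone the bounds on PN are max{0,(p₁−p₀)/p₁} ≤ PN ≤ min{1,(1−p₀)/p₁}.
  lower = (p₁ − p₀)/p₁ = 0.212 / 0.684 ≈ 0.3099
  upper = min{1, (1 − p₀)/p₁} = 0.528 / 0.684 ≈ 0.7719

0.310 ≤ PN ≤ 0.772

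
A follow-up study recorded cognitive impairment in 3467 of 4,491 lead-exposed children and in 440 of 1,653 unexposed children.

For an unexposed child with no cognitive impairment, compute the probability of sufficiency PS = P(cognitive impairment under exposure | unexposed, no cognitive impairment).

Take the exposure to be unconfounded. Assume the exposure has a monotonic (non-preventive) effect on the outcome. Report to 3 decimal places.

p₁ = P(outcome | exposed) = 3467/4491 = 0.77199
p₀ = P(outcome | unexposed) = 440/1653 = 0.26618
Under exogeneity and monotonicity, PS = (p₁ − p₀) / (1 − p₀).
PS = (0.77199 − 0.26618) / (1 − 0.26618) = 0.50581 / 0.73382 ≈ 0.6893

PS ≈ 0.689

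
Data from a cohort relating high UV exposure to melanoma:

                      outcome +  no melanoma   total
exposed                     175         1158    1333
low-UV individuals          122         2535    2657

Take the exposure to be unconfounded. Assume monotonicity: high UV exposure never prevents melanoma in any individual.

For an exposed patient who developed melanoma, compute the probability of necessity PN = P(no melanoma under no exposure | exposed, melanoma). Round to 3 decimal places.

p₁ = P(outcome | exposed) = 175/1333 = 0.13128
p₀ = P(outcome | unexposed) = 122/2657 = 0.045916
Under exogeneity and monotonicity, PN = (p₁ − p₀)/p₁.
PN = (0.13128 − 0.045916) / 0.13128 ≈ 0.6502

PN ≈ 0.650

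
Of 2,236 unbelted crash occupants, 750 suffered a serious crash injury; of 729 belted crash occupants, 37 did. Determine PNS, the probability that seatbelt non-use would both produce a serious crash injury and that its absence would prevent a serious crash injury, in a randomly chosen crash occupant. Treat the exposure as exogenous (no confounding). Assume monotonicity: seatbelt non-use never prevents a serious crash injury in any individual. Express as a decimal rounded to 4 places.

p₁ = P(outcome | exposed) = 750/2236 = 0.33542
p₀ = P(outcome | unexposed) = 37/729 = 0.050754
Under exogeneity and monotonicity, PNS = p₁ − p₀.
PNS = 0.33542 − 0.050754 = 0.28467

PNS ≈ 0.2847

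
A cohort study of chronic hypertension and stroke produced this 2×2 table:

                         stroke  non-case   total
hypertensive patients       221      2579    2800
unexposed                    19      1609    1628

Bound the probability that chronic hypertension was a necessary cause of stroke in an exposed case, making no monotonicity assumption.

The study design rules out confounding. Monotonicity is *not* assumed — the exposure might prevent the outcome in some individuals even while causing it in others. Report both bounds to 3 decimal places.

p₁ = P(outcome | exposed) = 221/2800 = 0.078929
p₀ = P(outcome | unexposed) = 19/1628 = 0.011671
Under exogeneity alone the bounds on PN are max{0,(p₁−p₀)/p₁} ≤ PN ≤ min{1,(1−p₀)/p₁}.
  lower = (p₁ − p₀)/p₁ = 0.067258 / 0.078929 ≈ 0.8521
  upper = min{1, (1 − p₀)/p₁} = 0.98833 / 0.078929 ≈ 12.5218 → capped at 1

0.852 ≤ PN ≤ 1.000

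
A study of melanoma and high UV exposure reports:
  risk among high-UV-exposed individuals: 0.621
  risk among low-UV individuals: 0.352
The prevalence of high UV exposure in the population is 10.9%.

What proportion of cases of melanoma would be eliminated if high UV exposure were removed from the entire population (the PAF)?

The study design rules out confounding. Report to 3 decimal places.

Let p₁ = 0.621, p₀ = 0.352.
Overall risk P(Y=1) = π·p₁ + (1−π)·p₀ = 0.109×0.621 + 0.891×0.352 = 0.38132.
Under exogeneity, PAF = [P(Y=1) − p₀] / P(Y=1).
PAF = (0.38132 − 0.352) / 0.38132 ≈ 0.0769

PAF ≈ 0.077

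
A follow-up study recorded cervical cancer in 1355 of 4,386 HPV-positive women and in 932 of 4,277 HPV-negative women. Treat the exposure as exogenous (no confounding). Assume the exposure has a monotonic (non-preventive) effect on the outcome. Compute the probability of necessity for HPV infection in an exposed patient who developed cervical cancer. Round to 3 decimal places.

p₁ = P(outcome | exposed) = 1355/4386 = 0.30894
p₀ = P(outcome | unexposed) = 932/4277 = 0.21791
Under exogeneity and monotonicity, PN = (p₁ − p₀) / p₁.
PN = (0.30894 − 0.21791) / 0.30894 = 0.091028 / 0.30894 ≈ 0.2946

PN ≈ 0.295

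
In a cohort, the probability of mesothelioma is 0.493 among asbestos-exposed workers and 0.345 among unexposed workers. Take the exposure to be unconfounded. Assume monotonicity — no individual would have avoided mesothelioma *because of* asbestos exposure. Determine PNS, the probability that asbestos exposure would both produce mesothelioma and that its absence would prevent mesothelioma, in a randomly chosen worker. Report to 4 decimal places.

PNS ≈ 0.1480

Let p₁ = 0.493, p₀ = 0.345.
Under exogeneity and monotonicity, PNS = p₁ − p₀.
PNS = 0.493 − 0.345 = 0.148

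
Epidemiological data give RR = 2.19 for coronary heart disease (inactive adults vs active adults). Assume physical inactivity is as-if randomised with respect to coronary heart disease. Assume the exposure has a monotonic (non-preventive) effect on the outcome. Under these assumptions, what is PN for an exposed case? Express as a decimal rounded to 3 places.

Under exogeneity and monotonicity, PN = (RR − 1) / RR = 1 − 1/RR.
PN = (2.19 − 1) / 2.19 = 1.19 / 2.19 ≈ 0.5434

PN ≈ 0.543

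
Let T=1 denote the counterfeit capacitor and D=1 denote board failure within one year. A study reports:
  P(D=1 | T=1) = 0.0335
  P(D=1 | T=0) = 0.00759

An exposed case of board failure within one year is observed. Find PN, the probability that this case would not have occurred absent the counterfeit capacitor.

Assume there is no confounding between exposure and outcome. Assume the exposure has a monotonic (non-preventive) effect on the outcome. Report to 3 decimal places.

Let p₁ = 0.0335, p₀ = 0.00759.
Under exogeneity and monotonicity, PN = (p₁ − p₀) / p₁.
PN = (0.0335 − 0.00759) / 0.0335 = 0.02591 / 0.0335 ≈ 0.7734

PN ≈ 0.773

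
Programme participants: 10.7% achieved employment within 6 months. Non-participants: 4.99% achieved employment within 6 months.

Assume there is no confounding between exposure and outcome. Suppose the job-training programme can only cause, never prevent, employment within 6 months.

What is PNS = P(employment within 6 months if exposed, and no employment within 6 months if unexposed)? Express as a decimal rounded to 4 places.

p₁ = 0.107, p₀ = 0.0499.
Under exogeneity and monotonicity, PNS = p₁ − p₀.
PNS = 0.107 − 0.0499 = 0.0571

PNS ≈ 0.0571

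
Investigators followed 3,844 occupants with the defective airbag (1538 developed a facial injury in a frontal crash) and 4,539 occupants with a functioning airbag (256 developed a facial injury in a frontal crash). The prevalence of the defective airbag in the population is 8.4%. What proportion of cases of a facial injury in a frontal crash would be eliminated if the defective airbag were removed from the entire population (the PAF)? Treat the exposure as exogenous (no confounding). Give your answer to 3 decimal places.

p₁ = P(outcome | exposed) = 1538/3844 = 0.4001
p₀ = P(outcome | unexposed) = 256/4539 = 0.0564
Overall risk P(Y=1) = π·p₁ + (1−π)·p₀ = 0.084×0.4001 + 0.916×0.0564 = 0.085271.
Under exogeneity, PAF = [P(Y=1) − p₀] / P(Y=1).
PAF = (0.085271 − 0.0564) / 0.085271 ≈ 0.3386

PAF ≈ 0.339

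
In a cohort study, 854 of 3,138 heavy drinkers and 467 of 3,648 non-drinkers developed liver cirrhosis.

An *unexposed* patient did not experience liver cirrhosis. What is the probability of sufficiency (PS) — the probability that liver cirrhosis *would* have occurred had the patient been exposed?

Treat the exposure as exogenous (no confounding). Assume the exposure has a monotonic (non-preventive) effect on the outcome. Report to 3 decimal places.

p₁ = P(outcome | exposed) = 854/3138 = 0.27215
p₀ = P(outcome | unexposed) = 467/3648 = 0.12802
Under exogeneity and monotonicity, PS = (p₁ − p₀) / (1 − p₀).
PS = (0.27215 − 0.12802) / (1 − 0.12802) = 0.14413 / 0.87198 ≈ 0.1653

PS ≈ 0.165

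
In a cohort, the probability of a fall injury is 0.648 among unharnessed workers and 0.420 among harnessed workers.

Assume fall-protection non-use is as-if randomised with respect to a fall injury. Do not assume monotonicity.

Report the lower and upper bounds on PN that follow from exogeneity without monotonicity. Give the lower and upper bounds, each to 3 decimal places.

Let p₁ = 0.648, p₀ = 0.42.
Under exogeneity alone the bounds on PN are max{0,(p₁−p₀)/p₁} ≤ PN ≤ min{1,(1−p₀)/p₁}.
  lower = (p₁ − p₀)/p₁ = 0.228 / 0.648 ≈ 0.3519
  upper = min{1, (1 − p₀)/p₁} = 0.58 / 0.648 ≈ 0.8951

0.352 ≤ PN ≤ 0.895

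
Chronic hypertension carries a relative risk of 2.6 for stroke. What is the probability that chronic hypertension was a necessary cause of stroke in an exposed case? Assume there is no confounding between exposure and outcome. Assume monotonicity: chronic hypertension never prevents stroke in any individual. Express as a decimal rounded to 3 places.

Under exogeneity and monotonicity, PN = (RR − 1) / RR = 1 − 1/RR.
PN = (2.6 − 1) / 2.6 = 1.6 / 2.6 ≈ 0.6154

PN ≈ 0.615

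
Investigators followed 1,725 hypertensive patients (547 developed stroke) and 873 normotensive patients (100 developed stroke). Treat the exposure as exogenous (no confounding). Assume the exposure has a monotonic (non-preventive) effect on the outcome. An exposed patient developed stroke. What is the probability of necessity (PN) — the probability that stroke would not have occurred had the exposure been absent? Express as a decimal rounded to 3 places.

p₁ = P(outcome | exposed) = 547/1725 = 0.3171
p₀ = P(outcome | unexposed) = 100/873 = 0.11455
Under exogeneity and monotonicity, PN = (p₁ − p₀) / p₁.
PN = (0.3171 − 0.11455) / 0.3171 = 0.20255 / 0.3171 ≈ 0.6388

PN ≈ 0.639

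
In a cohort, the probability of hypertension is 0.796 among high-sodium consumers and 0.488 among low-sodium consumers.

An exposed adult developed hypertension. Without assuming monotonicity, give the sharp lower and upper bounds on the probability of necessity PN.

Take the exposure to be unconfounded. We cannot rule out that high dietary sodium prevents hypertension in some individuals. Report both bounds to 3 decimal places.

0.387 ≤ PN ≤ 0.643

Let p₁ = 0.796, p₀ = 0.488.
Under exogeneity alone the bounds on PN are max{0,(p₁−p₀)/p₁} ≤ PN ≤ min{1,(1−p₀)/p₁}.
  lower = (p₁ − p₀)/p₁ = 0.308 / 0.796 ≈ 0.3869
  upper = min{1, (1 − p₀)/p₁} = 0.512 / 0.796 ≈ 0.6432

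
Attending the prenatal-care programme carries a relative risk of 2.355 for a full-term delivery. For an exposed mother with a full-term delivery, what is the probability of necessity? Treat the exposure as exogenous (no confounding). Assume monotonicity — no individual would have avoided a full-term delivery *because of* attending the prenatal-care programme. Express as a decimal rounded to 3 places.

Under exogeneity and monotonicity, PN = (RR − 1) / RR = 1 − 1/RR.
PN = (2.355 − 1) / 2.355 = 1.355 / 2.355 ≈ 0.5754

PN ≈ 0.575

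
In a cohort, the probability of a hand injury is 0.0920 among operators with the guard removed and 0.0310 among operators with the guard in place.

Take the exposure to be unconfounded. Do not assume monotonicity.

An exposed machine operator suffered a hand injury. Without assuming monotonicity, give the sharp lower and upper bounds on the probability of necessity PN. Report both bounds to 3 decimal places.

Let p₁ = 0.092, p₀ = 0.031.
Under exogeneity alone the bounds on PN are max{0,(p₁−p₀)/p₁} ≤ PN ≤ min{1,(1−p₀)/p₁}.
  lower = (p₁ − p₀)/p₁ = 0.061 / 0.092 ≈ 0.6630
  upper = min{1, (1 − p₀)/p₁} = 0.969 / 0.092 ≈ 10.5326 → capped at 1

0.663 ≤ PN ≤ 1.000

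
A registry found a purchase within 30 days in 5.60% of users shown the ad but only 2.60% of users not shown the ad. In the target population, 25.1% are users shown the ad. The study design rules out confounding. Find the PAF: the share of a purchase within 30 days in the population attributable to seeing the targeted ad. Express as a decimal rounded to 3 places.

p₁ = 0.056, p₀ = 0.026.
Overall risk P(Y=1) = π·p₁ + (1−π)·p₀ = 0.251×0.056 + 0.749×0.026 = 0.03353.
Under exogeneity, PAF = [P(Y=1) − p₀] / P(Y=1).
PAF = (0.03353 − 0.026) / 0.03353 ≈ 0.2246

PAF ≈ 0.225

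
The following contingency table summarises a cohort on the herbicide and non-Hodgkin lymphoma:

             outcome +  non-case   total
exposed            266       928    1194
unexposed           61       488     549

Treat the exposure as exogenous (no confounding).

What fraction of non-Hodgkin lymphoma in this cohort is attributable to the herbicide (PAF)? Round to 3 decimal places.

PAF ≈ 0.408

p₁ = P(outcome | exposed) = 266/1194 = 0.22278
p₀ = P(outcome | unexposed) = 61/549 = 0.11111
Exposure prevalence π = 1194/1743 = 0.68503; overall risk P(Y=1) = 0.18761.
Under exogeneity, PAF = [P(Y=1) − p₀]/P(Y=1).
PAF = (0.18761 − 0.11111) / 0.18761 ≈ 0.4077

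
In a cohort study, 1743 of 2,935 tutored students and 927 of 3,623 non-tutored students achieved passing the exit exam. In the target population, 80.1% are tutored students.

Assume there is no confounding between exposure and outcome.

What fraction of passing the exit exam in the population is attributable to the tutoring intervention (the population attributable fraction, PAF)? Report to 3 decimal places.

p₁ = P(outcome | exposed) = 1743/2935 = 0.59387
p₀ = P(outcome | unexposed) = 927/3623 = 0.25587
Overall risk P(Y=1) = π·p₁ + (1−π)·p₀ = 0.801×0.59387 + 0.199×0.25587 = 0.5266.
Under exogeneity, PAF = [P(Y=1) − p₀] / P(Y=1).
PAF = (0.5266 − 0.25587) / 0.5266 ≈ 0.5141

PAF ≈ 0.514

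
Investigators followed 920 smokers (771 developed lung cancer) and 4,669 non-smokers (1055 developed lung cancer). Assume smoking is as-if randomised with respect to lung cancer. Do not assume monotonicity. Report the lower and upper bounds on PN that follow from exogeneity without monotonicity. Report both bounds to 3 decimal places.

p₁ = P(outcome | exposed) = 771/920 = 0.83804
p₀ = P(outcome | unexposed) = 1055/4669 = 0.22596
Under exogeneity alone the bounds on PN are max{0,(p₁−p₀)/p₁} ≤ PN ≤ min{1,(1−p₀)/p₁}.
  lower = (p₁ − p₀)/p₁ = 0.61209 / 0.83804 ≈ 0.7304
  upper = min{1, (1 − p₀)/p₁} = 0.77404 / 0.83804 ≈ 0.9236

0.730 ≤ PN ≤ 0.924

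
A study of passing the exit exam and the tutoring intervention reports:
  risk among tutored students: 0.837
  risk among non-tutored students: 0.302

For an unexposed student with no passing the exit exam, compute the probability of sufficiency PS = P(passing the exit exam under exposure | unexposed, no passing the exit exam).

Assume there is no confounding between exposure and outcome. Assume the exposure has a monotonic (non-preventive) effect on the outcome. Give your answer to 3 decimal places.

PS ≈ 0.766

Let p₁ = 0.837, p₀ = 0.302.
Under exogeneity and monotonicity, PS = (p₁ − p₀) / (1 − p₀).
PS = (0.837 − 0.302) / (1 − 0.302) = 0.535 / 0.698 ≈ 0.7665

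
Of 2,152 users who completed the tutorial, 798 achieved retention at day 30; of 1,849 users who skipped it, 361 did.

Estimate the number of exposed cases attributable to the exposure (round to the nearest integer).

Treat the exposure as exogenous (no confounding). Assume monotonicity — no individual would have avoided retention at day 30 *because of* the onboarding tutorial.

about 378 cases

p₁ = P(outcome | exposed) = 798/2152 = 0.37082
p₀ = P(outcome | unexposed) = 361/1849 = 0.19524
PN = (p₁ − p₀)/p₁ = (0.37082 − 0.19524) / 0.37082 ≈ 0.47349.
Attributable cases ≈ PN × (exposed cases) = 0.47349 × 798 ≈ 377.84.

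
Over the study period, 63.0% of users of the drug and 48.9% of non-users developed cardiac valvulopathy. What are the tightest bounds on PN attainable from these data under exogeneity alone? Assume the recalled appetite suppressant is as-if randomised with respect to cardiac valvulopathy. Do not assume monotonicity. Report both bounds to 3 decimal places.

0.224 ≤ PN ≤ 0.811

p₁ = 0.63, p₀ = 0.489.
Under exogeneity alone the bounds on PN are max{0,(p₁−p₀)/p₁} ≤ PN ≤ min{1,(1−p₀)/p₁}.
  lower = (p₁ − p₀)/p₁ = 0.141 / 0.63 ≈ 0.2238
  upper = min{1, (1 − p₀)/p₁} = 0.511 / 0.63 ≈ 0.8111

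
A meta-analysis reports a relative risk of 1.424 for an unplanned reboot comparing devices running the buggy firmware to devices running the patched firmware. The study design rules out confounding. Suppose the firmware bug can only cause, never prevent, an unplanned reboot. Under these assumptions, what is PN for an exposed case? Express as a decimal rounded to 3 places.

Under exogeneity and monotonicity, PN = (RR − 1) / RR = 1 − 1/RR.
PN = (1.424 − 1) / 1.424 = 0.424 / 1.424 ≈ 0.2978

PN ≈ 0.298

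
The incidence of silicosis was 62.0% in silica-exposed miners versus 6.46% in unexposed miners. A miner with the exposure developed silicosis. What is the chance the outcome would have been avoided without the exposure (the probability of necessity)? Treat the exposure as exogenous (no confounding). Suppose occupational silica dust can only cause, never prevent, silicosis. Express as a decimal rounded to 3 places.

PN ≈ 0.896

p₁ = 0.62, p₀ = 0.0646.
Under exogeneity and monotonicity, PN = (p₁ − p₀) / p₁.
PN = (0.62 − 0.0646) / 0.62 = 0.5554 / 0.62 ≈ 0.8958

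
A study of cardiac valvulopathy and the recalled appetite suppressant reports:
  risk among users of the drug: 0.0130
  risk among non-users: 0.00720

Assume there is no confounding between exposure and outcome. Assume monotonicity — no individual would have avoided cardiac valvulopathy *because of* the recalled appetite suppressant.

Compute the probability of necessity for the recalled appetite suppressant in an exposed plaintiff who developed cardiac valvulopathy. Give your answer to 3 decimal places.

PN ≈ 0.446

Let p₁ = 0.013, p₀ = 0.0072.
Under exogeneity and monotonicity, PN = (p₁ − p₀) / p₁.
PN = (0.013 − 0.0072) / 0.013 = 0.0058 / 0.013 ≈ 0.4462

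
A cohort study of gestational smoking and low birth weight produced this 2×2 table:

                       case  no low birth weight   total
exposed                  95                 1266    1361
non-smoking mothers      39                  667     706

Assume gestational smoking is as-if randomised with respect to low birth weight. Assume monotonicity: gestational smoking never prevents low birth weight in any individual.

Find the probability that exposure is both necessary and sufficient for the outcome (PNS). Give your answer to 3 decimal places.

PNS ≈ 0.015

p₁ = P(outcome | exposed) = 95/1361 = 0.069802
p₀ = P(outcome | unexposed) = 39/706 = 0.055241
Under exogeneity and monotonicity, PNS = p₁ − p₀.
PNS = 0.069802 − 0.055241 = 0.014561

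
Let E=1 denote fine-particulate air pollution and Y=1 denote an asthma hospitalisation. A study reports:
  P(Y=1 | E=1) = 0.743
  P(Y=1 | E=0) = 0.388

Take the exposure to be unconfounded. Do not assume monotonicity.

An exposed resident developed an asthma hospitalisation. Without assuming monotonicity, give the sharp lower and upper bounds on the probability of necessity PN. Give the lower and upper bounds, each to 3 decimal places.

Let p₁ = 0.743, p₀ = 0.388.
Under exogeneity alone the bounds on PN are max{0,(p₁−p₀)/p₁} ≤ PN ≤ min{1,(1−p₀)/p₁}.
  lower = (p₁ − p₀)/p₁ = 0.355 / 0.743 ≈ 0.4778
  upper = min{1, (1 − p₀)/p₁} = 0.612 / 0.743 ≈ 0.8237

0.478 ≤ PN ≤ 0.824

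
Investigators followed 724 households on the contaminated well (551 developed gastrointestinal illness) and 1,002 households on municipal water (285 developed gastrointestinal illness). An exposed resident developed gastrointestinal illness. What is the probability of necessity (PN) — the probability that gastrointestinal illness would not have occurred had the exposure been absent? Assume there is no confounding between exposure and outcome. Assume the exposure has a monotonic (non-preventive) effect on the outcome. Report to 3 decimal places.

PN ≈ 0.626

p₁ = P(outcome | exposed) = 551/724 = 0.76105
p₀ = P(outcome | unexposed) = 285/1002 = 0.28443
Under exogeneity and monotonicity, PN = (p₁ − p₀) / p₁.
PN = (0.76105 − 0.28443) / 0.76105 = 0.47662 / 0.76105 ≈ 0.6263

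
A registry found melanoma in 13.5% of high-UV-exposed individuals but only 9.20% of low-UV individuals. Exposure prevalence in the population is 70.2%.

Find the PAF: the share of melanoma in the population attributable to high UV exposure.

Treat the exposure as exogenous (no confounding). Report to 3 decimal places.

p₁ = 0.135, p₀ = 0.092.
Overall risk P(Y=1) = π·p₁ + (1−π)·p₀ = 0.702×0.135 + 0.298×0.092 = 0.12219.
Under exogeneity, PAF = [P(Y=1) − p₀] / P(Y=1).
PAF = (0.12219 − 0.092) / 0.12219 ≈ 0.2470

PAF ≈ 0.247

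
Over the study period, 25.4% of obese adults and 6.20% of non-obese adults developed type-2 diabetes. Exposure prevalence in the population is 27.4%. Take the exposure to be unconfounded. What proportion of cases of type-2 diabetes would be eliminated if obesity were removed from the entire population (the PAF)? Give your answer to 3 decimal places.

PAF ≈ 0.459

p₁ = 0.254, p₀ = 0.062.
Overall risk P(Y=1) = π·p₁ + (1−π)·p₀ = 0.274×0.254 + 0.726×0.062 = 0.11461.
Under exogeneity, PAF = [P(Y=1) − p₀] / P(Y=1).
PAF = (0.11461 − 0.062) / 0.11461 ≈ 0.4590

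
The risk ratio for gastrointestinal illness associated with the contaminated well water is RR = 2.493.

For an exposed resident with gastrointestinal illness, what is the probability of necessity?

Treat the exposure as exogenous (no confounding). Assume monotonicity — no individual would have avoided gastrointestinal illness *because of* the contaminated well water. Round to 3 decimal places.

PN ≈ 0.599

Under exogeneity and monotonicity, PN = (RR − 1) / RR = 1 − 1/RR.
PN = (2.493 − 1) / 2.493 = 1.493 / 2.493 ≈ 0.5989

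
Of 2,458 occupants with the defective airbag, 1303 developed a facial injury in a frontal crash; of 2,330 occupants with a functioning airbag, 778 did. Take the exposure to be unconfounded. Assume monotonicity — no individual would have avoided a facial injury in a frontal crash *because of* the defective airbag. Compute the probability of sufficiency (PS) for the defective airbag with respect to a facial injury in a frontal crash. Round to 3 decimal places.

PS ≈ 0.295

p₁ = P(outcome | exposed) = 1303/2458 = 0.53011
p₀ = P(outcome | unexposed) = 778/2330 = 0.33391
Under exogeneity and monotonicity, PS = (p₁ − p₀) / (1 − p₀).
PS = (0.53011 − 0.33391) / (1 − 0.33391) = 0.1962 / 0.66609 ≈ 0.2946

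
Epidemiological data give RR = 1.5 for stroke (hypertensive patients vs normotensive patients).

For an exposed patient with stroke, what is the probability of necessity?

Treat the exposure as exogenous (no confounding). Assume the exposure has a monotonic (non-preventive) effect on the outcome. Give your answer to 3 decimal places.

Under exogeneity and monotonicity, PN = (RR − 1) / RR = 1 − 1/RR.
PN = (1.5 − 1) / 1.5 = 0.5 / 1.5 ≈ 0.3333

PN ≈ 0.333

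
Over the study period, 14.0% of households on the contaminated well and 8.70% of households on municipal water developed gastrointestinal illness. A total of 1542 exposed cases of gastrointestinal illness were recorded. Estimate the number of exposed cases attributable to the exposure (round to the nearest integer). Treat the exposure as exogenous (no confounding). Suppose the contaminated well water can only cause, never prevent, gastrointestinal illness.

about 584 cases

p₁ = 0.14, p₀ = 0.087.
PN = (p₁ − p₀)/p₁ = (0.14 − 0.087) / 0.14 ≈ 0.37857.
Attributable cases ≈ PN × (exposed cases) = 0.37857 × 1542 ≈ 583.76.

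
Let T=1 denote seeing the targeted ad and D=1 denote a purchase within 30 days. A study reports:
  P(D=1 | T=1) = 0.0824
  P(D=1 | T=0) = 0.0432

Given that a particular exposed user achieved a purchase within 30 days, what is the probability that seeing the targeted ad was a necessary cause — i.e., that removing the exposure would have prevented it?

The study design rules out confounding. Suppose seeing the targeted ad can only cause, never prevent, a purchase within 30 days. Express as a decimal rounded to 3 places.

Let p₁ = 0.0824, p₀ = 0.0432.
Under exogeneity and monotonicity, PN = (p₁ − p₀) / p₁.
PN = (0.0824 − 0.0432) / 0.0824 = 0.0392 / 0.0824 ≈ 0.4757

PN ≈ 0.476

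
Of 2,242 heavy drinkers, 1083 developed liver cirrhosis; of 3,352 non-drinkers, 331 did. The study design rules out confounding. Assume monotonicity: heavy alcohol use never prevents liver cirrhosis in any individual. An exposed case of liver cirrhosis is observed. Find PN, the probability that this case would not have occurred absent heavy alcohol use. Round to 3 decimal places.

p₁ = P(outcome | exposed) = 1083/2242 = 0.48305
p₀ = P(outcome | unexposed) = 331/3352 = 0.098747
Under exogeneity and monotonicity, PN = (p₁ − p₀) / p₁.
PN = (0.48305 − 0.098747) / 0.48305 = 0.3843 / 0.48305 ≈ 0.7956

PN ≈ 0.796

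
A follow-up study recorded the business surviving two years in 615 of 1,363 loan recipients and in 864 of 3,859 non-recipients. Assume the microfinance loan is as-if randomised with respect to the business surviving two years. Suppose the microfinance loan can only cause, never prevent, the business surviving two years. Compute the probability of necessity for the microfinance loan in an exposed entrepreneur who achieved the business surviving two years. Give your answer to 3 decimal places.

p₁ = P(outcome | exposed) = 615/1363 = 0.45121
p₀ = P(outcome | unexposed) = 864/3859 = 0.22389
Under exogeneity and monotonicity, PN = (p₁ − p₀) / p₁.
PN = (0.45121 − 0.22389) / 0.45121 = 0.22732 / 0.45121 ≈ 0.5038

PN ≈ 0.504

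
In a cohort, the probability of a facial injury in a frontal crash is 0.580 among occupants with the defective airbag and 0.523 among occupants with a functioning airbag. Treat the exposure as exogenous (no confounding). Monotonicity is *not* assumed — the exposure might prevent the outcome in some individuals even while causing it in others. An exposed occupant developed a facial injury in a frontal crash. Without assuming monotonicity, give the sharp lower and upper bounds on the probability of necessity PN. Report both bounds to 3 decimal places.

0.098 ≤ PN ≤ 0.822

Let p₁ = 0.58, p₀ = 0.523.
Under exogeneity alone the bounds on PN are max{0,(p₁−p₀)/p₁} ≤ PN ≤ min{1,(1−p₀)/p₁}.
  lower = (p₁ − p₀)/p₁ = 0.057 / 0.58 ≈ 0.0983
  upper = min{1, (1 − p₀)/p₁} = 0.477 / 0.58 ≈ 0.8224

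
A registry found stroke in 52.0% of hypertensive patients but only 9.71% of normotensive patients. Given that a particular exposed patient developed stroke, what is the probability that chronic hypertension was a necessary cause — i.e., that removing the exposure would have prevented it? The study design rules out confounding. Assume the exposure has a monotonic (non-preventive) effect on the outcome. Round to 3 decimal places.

p₁ = 0.52, p₀ = 0.0971.
Under exogeneity and monotonicity, PN = (p₁ − p₀) / p₁.
PN = (0.52 − 0.0971) / 0.52 = 0.4229 / 0.52 ≈ 0.8133

PN ≈ 0.813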